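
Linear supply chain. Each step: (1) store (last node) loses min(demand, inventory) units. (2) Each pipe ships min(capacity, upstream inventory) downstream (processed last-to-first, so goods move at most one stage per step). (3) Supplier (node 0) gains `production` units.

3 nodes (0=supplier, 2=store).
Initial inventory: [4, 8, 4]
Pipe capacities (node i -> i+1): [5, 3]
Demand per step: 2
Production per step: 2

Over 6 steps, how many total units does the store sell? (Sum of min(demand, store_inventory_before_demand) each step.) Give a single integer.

Step 1: sold=2 (running total=2) -> [2 9 5]
Step 2: sold=2 (running total=4) -> [2 8 6]
Step 3: sold=2 (running total=6) -> [2 7 7]
Step 4: sold=2 (running total=8) -> [2 6 8]
Step 5: sold=2 (running total=10) -> [2 5 9]
Step 6: sold=2 (running total=12) -> [2 4 10]

Answer: 12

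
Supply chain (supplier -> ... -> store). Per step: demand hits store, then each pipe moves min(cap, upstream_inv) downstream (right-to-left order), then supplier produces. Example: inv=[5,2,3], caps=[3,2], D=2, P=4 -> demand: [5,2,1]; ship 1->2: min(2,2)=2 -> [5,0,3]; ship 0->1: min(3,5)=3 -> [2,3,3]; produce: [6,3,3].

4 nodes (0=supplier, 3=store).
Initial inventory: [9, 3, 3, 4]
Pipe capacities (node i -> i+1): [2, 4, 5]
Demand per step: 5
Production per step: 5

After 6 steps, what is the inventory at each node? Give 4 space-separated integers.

Step 1: demand=5,sold=4 ship[2->3]=3 ship[1->2]=3 ship[0->1]=2 prod=5 -> inv=[12 2 3 3]
Step 2: demand=5,sold=3 ship[2->3]=3 ship[1->2]=2 ship[0->1]=2 prod=5 -> inv=[15 2 2 3]
Step 3: demand=5,sold=3 ship[2->3]=2 ship[1->2]=2 ship[0->1]=2 prod=5 -> inv=[18 2 2 2]
Step 4: demand=5,sold=2 ship[2->3]=2 ship[1->2]=2 ship[0->1]=2 prod=5 -> inv=[21 2 2 2]
Step 5: demand=5,sold=2 ship[2->3]=2 ship[1->2]=2 ship[0->1]=2 prod=5 -> inv=[24 2 2 2]
Step 6: demand=5,sold=2 ship[2->3]=2 ship[1->2]=2 ship[0->1]=2 prod=5 -> inv=[27 2 2 2]

27 2 2 2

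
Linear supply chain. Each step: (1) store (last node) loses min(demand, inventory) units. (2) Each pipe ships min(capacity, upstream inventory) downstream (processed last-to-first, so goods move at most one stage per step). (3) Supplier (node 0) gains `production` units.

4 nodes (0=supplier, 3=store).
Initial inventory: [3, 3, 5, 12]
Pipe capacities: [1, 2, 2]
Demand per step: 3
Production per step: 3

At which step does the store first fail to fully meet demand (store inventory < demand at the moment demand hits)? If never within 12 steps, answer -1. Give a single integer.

Step 1: demand=3,sold=3 ship[2->3]=2 ship[1->2]=2 ship[0->1]=1 prod=3 -> [5 2 5 11]
Step 2: demand=3,sold=3 ship[2->3]=2 ship[1->2]=2 ship[0->1]=1 prod=3 -> [7 1 5 10]
Step 3: demand=3,sold=3 ship[2->3]=2 ship[1->2]=1 ship[0->1]=1 prod=3 -> [9 1 4 9]
Step 4: demand=3,sold=3 ship[2->3]=2 ship[1->2]=1 ship[0->1]=1 prod=3 -> [11 1 3 8]
Step 5: demand=3,sold=3 ship[2->3]=2 ship[1->2]=1 ship[0->1]=1 prod=3 -> [13 1 2 7]
Step 6: demand=3,sold=3 ship[2->3]=2 ship[1->2]=1 ship[0->1]=1 prod=3 -> [15 1 1 6]
Step 7: demand=3,sold=3 ship[2->3]=1 ship[1->2]=1 ship[0->1]=1 prod=3 -> [17 1 1 4]
Step 8: demand=3,sold=3 ship[2->3]=1 ship[1->2]=1 ship[0->1]=1 prod=3 -> [19 1 1 2]
Step 9: demand=3,sold=2 ship[2->3]=1 ship[1->2]=1 ship[0->1]=1 prod=3 -> [21 1 1 1]
Step 10: demand=3,sold=1 ship[2->3]=1 ship[1->2]=1 ship[0->1]=1 prod=3 -> [23 1 1 1]
Step 11: demand=3,sold=1 ship[2->3]=1 ship[1->2]=1 ship[0->1]=1 prod=3 -> [25 1 1 1]
Step 12: demand=3,sold=1 ship[2->3]=1 ship[1->2]=1 ship[0->1]=1 prod=3 -> [27 1 1 1]
First stockout at step 9

9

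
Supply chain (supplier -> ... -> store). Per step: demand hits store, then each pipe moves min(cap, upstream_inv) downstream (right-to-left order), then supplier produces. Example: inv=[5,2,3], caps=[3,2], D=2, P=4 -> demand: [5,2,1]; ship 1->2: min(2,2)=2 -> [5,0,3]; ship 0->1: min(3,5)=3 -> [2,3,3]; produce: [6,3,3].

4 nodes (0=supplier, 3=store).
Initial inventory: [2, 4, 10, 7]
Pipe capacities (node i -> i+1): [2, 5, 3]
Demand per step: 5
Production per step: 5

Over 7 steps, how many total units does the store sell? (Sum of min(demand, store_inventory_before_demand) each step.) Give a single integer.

Answer: 25

Derivation:
Step 1: sold=5 (running total=5) -> [5 2 11 5]
Step 2: sold=5 (running total=10) -> [8 2 10 3]
Step 3: sold=3 (running total=13) -> [11 2 9 3]
Step 4: sold=3 (running total=16) -> [14 2 8 3]
Step 5: sold=3 (running total=19) -> [17 2 7 3]
Step 6: sold=3 (running total=22) -> [20 2 6 3]
Step 7: sold=3 (running total=25) -> [23 2 5 3]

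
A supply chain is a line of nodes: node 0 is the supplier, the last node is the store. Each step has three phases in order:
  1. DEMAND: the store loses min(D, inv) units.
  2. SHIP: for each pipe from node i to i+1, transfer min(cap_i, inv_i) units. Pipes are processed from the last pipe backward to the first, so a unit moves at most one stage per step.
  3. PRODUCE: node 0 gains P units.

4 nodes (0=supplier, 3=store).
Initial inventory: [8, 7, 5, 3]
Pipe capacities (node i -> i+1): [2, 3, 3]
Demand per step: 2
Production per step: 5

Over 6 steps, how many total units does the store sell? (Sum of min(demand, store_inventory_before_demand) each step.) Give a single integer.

Step 1: sold=2 (running total=2) -> [11 6 5 4]
Step 2: sold=2 (running total=4) -> [14 5 5 5]
Step 3: sold=2 (running total=6) -> [17 4 5 6]
Step 4: sold=2 (running total=8) -> [20 3 5 7]
Step 5: sold=2 (running total=10) -> [23 2 5 8]
Step 6: sold=2 (running total=12) -> [26 2 4 9]

Answer: 12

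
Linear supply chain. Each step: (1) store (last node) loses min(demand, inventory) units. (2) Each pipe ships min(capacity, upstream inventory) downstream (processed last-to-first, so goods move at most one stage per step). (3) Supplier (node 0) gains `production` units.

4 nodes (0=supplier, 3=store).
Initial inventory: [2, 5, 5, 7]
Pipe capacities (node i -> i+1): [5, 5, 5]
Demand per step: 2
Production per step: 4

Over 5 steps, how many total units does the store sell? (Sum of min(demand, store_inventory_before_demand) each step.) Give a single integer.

Answer: 10

Derivation:
Step 1: sold=2 (running total=2) -> [4 2 5 10]
Step 2: sold=2 (running total=4) -> [4 4 2 13]
Step 3: sold=2 (running total=6) -> [4 4 4 13]
Step 4: sold=2 (running total=8) -> [4 4 4 15]
Step 5: sold=2 (running total=10) -> [4 4 4 17]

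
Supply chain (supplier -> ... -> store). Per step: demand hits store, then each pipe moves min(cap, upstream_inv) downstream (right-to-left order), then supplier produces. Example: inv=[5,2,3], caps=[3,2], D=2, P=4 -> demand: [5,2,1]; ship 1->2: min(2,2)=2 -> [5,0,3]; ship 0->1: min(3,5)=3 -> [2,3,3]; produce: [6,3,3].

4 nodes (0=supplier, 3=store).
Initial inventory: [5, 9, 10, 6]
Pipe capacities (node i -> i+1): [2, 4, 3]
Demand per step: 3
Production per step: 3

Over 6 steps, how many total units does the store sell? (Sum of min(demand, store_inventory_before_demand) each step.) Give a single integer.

Answer: 18

Derivation:
Step 1: sold=3 (running total=3) -> [6 7 11 6]
Step 2: sold=3 (running total=6) -> [7 5 12 6]
Step 3: sold=3 (running total=9) -> [8 3 13 6]
Step 4: sold=3 (running total=12) -> [9 2 13 6]
Step 5: sold=3 (running total=15) -> [10 2 12 6]
Step 6: sold=3 (running total=18) -> [11 2 11 6]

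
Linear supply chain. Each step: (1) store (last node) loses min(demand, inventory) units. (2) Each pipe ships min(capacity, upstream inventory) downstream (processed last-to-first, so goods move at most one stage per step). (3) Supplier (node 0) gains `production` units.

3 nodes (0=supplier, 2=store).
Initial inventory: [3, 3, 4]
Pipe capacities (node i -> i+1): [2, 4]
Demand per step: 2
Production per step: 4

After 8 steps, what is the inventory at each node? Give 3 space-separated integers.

Step 1: demand=2,sold=2 ship[1->2]=3 ship[0->1]=2 prod=4 -> inv=[5 2 5]
Step 2: demand=2,sold=2 ship[1->2]=2 ship[0->1]=2 prod=4 -> inv=[7 2 5]
Step 3: demand=2,sold=2 ship[1->2]=2 ship[0->1]=2 prod=4 -> inv=[9 2 5]
Step 4: demand=2,sold=2 ship[1->2]=2 ship[0->1]=2 prod=4 -> inv=[11 2 5]
Step 5: demand=2,sold=2 ship[1->2]=2 ship[0->1]=2 prod=4 -> inv=[13 2 5]
Step 6: demand=2,sold=2 ship[1->2]=2 ship[0->1]=2 prod=4 -> inv=[15 2 5]
Step 7: demand=2,sold=2 ship[1->2]=2 ship[0->1]=2 prod=4 -> inv=[17 2 5]
Step 8: demand=2,sold=2 ship[1->2]=2 ship[0->1]=2 prod=4 -> inv=[19 2 5]

19 2 5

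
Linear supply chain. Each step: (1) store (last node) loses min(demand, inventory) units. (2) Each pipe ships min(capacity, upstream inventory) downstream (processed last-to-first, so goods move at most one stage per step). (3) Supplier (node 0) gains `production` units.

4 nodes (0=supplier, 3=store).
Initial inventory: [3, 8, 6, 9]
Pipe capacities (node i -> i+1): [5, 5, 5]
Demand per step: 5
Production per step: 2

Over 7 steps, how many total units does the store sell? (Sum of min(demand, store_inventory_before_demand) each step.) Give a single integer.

Answer: 32

Derivation:
Step 1: sold=5 (running total=5) -> [2 6 6 9]
Step 2: sold=5 (running total=10) -> [2 3 6 9]
Step 3: sold=5 (running total=15) -> [2 2 4 9]
Step 4: sold=5 (running total=20) -> [2 2 2 8]
Step 5: sold=5 (running total=25) -> [2 2 2 5]
Step 6: sold=5 (running total=30) -> [2 2 2 2]
Step 7: sold=2 (running total=32) -> [2 2 2 2]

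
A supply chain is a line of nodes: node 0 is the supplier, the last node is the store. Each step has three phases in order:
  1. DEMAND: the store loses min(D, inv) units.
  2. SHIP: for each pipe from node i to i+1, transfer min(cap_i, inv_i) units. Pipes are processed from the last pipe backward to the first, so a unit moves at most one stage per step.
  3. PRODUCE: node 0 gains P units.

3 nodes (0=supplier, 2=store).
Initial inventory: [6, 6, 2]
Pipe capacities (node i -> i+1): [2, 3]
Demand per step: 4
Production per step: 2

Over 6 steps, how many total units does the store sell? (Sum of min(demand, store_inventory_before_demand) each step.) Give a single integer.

Answer: 16

Derivation:
Step 1: sold=2 (running total=2) -> [6 5 3]
Step 2: sold=3 (running total=5) -> [6 4 3]
Step 3: sold=3 (running total=8) -> [6 3 3]
Step 4: sold=3 (running total=11) -> [6 2 3]
Step 5: sold=3 (running total=14) -> [6 2 2]
Step 6: sold=2 (running total=16) -> [6 2 2]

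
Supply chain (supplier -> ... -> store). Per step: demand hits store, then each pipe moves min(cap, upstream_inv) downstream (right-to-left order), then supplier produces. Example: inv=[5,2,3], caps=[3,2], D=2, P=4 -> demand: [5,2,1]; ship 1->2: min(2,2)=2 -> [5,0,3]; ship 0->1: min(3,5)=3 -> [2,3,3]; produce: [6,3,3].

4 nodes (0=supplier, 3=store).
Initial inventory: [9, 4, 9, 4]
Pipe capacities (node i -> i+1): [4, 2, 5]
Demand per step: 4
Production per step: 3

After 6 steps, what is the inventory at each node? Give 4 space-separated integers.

Step 1: demand=4,sold=4 ship[2->3]=5 ship[1->2]=2 ship[0->1]=4 prod=3 -> inv=[8 6 6 5]
Step 2: demand=4,sold=4 ship[2->3]=5 ship[1->2]=2 ship[0->1]=4 prod=3 -> inv=[7 8 3 6]
Step 3: demand=4,sold=4 ship[2->3]=3 ship[1->2]=2 ship[0->1]=4 prod=3 -> inv=[6 10 2 5]
Step 4: demand=4,sold=4 ship[2->3]=2 ship[1->2]=2 ship[0->1]=4 prod=3 -> inv=[5 12 2 3]
Step 5: demand=4,sold=3 ship[2->3]=2 ship[1->2]=2 ship[0->1]=4 prod=3 -> inv=[4 14 2 2]
Step 6: demand=4,sold=2 ship[2->3]=2 ship[1->2]=2 ship[0->1]=4 prod=3 -> inv=[3 16 2 2]

3 16 2 2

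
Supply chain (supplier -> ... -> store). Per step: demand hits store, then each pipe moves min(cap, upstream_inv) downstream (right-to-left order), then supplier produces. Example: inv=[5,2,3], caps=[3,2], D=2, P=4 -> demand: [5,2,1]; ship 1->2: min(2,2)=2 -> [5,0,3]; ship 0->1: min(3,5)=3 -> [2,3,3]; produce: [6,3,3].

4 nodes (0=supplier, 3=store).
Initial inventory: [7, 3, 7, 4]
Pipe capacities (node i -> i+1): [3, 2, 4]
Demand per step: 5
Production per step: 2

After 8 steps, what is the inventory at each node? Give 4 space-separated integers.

Step 1: demand=5,sold=4 ship[2->3]=4 ship[1->2]=2 ship[0->1]=3 prod=2 -> inv=[6 4 5 4]
Step 2: demand=5,sold=4 ship[2->3]=4 ship[1->2]=2 ship[0->1]=3 prod=2 -> inv=[5 5 3 4]
Step 3: demand=5,sold=4 ship[2->3]=3 ship[1->2]=2 ship[0->1]=3 prod=2 -> inv=[4 6 2 3]
Step 4: demand=5,sold=3 ship[2->3]=2 ship[1->2]=2 ship[0->1]=3 prod=2 -> inv=[3 7 2 2]
Step 5: demand=5,sold=2 ship[2->3]=2 ship[1->2]=2 ship[0->1]=3 prod=2 -> inv=[2 8 2 2]
Step 6: demand=5,sold=2 ship[2->3]=2 ship[1->2]=2 ship[0->1]=2 prod=2 -> inv=[2 8 2 2]
Step 7: demand=5,sold=2 ship[2->3]=2 ship[1->2]=2 ship[0->1]=2 prod=2 -> inv=[2 8 2 2]
Step 8: demand=5,sold=2 ship[2->3]=2 ship[1->2]=2 ship[0->1]=2 prod=2 -> inv=[2 8 2 2]

2 8 2 2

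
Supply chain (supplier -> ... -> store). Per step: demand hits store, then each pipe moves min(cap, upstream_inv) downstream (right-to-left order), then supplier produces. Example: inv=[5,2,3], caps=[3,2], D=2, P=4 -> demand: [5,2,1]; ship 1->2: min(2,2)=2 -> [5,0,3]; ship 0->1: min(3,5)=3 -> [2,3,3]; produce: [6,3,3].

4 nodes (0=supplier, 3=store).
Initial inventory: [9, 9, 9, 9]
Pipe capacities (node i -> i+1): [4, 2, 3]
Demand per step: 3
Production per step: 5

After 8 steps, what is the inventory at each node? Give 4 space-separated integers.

Step 1: demand=3,sold=3 ship[2->3]=3 ship[1->2]=2 ship[0->1]=4 prod=5 -> inv=[10 11 8 9]
Step 2: demand=3,sold=3 ship[2->3]=3 ship[1->2]=2 ship[0->1]=4 prod=5 -> inv=[11 13 7 9]
Step 3: demand=3,sold=3 ship[2->3]=3 ship[1->2]=2 ship[0->1]=4 prod=5 -> inv=[12 15 6 9]
Step 4: demand=3,sold=3 ship[2->3]=3 ship[1->2]=2 ship[0->1]=4 prod=5 -> inv=[13 17 5 9]
Step 5: demand=3,sold=3 ship[2->3]=3 ship[1->2]=2 ship[0->1]=4 prod=5 -> inv=[14 19 4 9]
Step 6: demand=3,sold=3 ship[2->3]=3 ship[1->2]=2 ship[0->1]=4 prod=5 -> inv=[15 21 3 9]
Step 7: demand=3,sold=3 ship[2->3]=3 ship[1->2]=2 ship[0->1]=4 prod=5 -> inv=[16 23 2 9]
Step 8: demand=3,sold=3 ship[2->3]=2 ship[1->2]=2 ship[0->1]=4 prod=5 -> inv=[17 25 2 8]

17 25 2 8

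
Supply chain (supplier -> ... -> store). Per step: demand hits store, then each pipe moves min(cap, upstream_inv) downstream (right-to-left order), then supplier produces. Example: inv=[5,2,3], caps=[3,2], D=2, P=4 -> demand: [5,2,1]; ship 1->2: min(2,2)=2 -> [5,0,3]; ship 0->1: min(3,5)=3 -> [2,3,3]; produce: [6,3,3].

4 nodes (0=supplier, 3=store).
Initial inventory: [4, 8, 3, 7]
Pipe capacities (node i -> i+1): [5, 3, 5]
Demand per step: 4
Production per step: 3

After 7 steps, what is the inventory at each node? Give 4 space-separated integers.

Step 1: demand=4,sold=4 ship[2->3]=3 ship[1->2]=3 ship[0->1]=4 prod=3 -> inv=[3 9 3 6]
Step 2: demand=4,sold=4 ship[2->3]=3 ship[1->2]=3 ship[0->1]=3 prod=3 -> inv=[3 9 3 5]
Step 3: demand=4,sold=4 ship[2->3]=3 ship[1->2]=3 ship[0->1]=3 prod=3 -> inv=[3 9 3 4]
Step 4: demand=4,sold=4 ship[2->3]=3 ship[1->2]=3 ship[0->1]=3 prod=3 -> inv=[3 9 3 3]
Step 5: demand=4,sold=3 ship[2->3]=3 ship[1->2]=3 ship[0->1]=3 prod=3 -> inv=[3 9 3 3]
Step 6: demand=4,sold=3 ship[2->3]=3 ship[1->2]=3 ship[0->1]=3 prod=3 -> inv=[3 9 3 3]
Step 7: demand=4,sold=3 ship[2->3]=3 ship[1->2]=3 ship[0->1]=3 prod=3 -> inv=[3 9 3 3]

3 9 3 3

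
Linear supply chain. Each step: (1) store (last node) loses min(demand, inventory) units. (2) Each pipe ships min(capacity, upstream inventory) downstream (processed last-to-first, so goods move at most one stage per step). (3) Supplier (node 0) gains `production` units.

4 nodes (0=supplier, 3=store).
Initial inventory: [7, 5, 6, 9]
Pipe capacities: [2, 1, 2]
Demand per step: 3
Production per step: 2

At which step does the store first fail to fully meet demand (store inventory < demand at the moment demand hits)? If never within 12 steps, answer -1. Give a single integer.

Step 1: demand=3,sold=3 ship[2->3]=2 ship[1->2]=1 ship[0->1]=2 prod=2 -> [7 6 5 8]
Step 2: demand=3,sold=3 ship[2->3]=2 ship[1->2]=1 ship[0->1]=2 prod=2 -> [7 7 4 7]
Step 3: demand=3,sold=3 ship[2->3]=2 ship[1->2]=1 ship[0->1]=2 prod=2 -> [7 8 3 6]
Step 4: demand=3,sold=3 ship[2->3]=2 ship[1->2]=1 ship[0->1]=2 prod=2 -> [7 9 2 5]
Step 5: demand=3,sold=3 ship[2->3]=2 ship[1->2]=1 ship[0->1]=2 prod=2 -> [7 10 1 4]
Step 6: demand=3,sold=3 ship[2->3]=1 ship[1->2]=1 ship[0->1]=2 prod=2 -> [7 11 1 2]
Step 7: demand=3,sold=2 ship[2->3]=1 ship[1->2]=1 ship[0->1]=2 prod=2 -> [7 12 1 1]
Step 8: demand=3,sold=1 ship[2->3]=1 ship[1->2]=1 ship[0->1]=2 prod=2 -> [7 13 1 1]
Step 9: demand=3,sold=1 ship[2->3]=1 ship[1->2]=1 ship[0->1]=2 prod=2 -> [7 14 1 1]
Step 10: demand=3,sold=1 ship[2->3]=1 ship[1->2]=1 ship[0->1]=2 prod=2 -> [7 15 1 1]
Step 11: demand=3,sold=1 ship[2->3]=1 ship[1->2]=1 ship[0->1]=2 prod=2 -> [7 16 1 1]
Step 12: demand=3,sold=1 ship[2->3]=1 ship[1->2]=1 ship[0->1]=2 prod=2 -> [7 17 1 1]
First stockout at step 7

7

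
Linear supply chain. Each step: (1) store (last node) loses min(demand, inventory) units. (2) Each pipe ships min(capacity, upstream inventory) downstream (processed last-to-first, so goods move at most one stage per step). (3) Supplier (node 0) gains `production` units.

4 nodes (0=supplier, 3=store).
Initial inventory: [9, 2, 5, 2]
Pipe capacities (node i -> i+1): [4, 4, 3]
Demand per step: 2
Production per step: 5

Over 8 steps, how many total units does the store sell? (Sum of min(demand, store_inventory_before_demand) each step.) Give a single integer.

Step 1: sold=2 (running total=2) -> [10 4 4 3]
Step 2: sold=2 (running total=4) -> [11 4 5 4]
Step 3: sold=2 (running total=6) -> [12 4 6 5]
Step 4: sold=2 (running total=8) -> [13 4 7 6]
Step 5: sold=2 (running total=10) -> [14 4 8 7]
Step 6: sold=2 (running total=12) -> [15 4 9 8]
Step 7: sold=2 (running total=14) -> [16 4 10 9]
Step 8: sold=2 (running total=16) -> [17 4 11 10]

Answer: 16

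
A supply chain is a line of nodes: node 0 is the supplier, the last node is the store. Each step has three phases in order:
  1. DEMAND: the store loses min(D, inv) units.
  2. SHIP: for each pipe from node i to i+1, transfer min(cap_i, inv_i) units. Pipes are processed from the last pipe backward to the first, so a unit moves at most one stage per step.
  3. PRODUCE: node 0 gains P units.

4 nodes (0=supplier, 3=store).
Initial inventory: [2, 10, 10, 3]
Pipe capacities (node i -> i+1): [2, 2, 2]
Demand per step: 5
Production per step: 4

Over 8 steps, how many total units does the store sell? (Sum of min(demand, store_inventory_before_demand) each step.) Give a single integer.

Step 1: sold=3 (running total=3) -> [4 10 10 2]
Step 2: sold=2 (running total=5) -> [6 10 10 2]
Step 3: sold=2 (running total=7) -> [8 10 10 2]
Step 4: sold=2 (running total=9) -> [10 10 10 2]
Step 5: sold=2 (running total=11) -> [12 10 10 2]
Step 6: sold=2 (running total=13) -> [14 10 10 2]
Step 7: sold=2 (running total=15) -> [16 10 10 2]
Step 8: sold=2 (running total=17) -> [18 10 10 2]

Answer: 17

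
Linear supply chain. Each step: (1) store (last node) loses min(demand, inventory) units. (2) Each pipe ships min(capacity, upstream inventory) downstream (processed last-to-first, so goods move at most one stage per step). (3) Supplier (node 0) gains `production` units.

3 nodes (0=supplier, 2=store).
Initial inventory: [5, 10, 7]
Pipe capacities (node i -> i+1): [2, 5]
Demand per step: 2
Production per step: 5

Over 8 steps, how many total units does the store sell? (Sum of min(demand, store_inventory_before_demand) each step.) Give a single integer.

Step 1: sold=2 (running total=2) -> [8 7 10]
Step 2: sold=2 (running total=4) -> [11 4 13]
Step 3: sold=2 (running total=6) -> [14 2 15]
Step 4: sold=2 (running total=8) -> [17 2 15]
Step 5: sold=2 (running total=10) -> [20 2 15]
Step 6: sold=2 (running total=12) -> [23 2 15]
Step 7: sold=2 (running total=14) -> [26 2 15]
Step 8: sold=2 (running total=16) -> [29 2 15]

Answer: 16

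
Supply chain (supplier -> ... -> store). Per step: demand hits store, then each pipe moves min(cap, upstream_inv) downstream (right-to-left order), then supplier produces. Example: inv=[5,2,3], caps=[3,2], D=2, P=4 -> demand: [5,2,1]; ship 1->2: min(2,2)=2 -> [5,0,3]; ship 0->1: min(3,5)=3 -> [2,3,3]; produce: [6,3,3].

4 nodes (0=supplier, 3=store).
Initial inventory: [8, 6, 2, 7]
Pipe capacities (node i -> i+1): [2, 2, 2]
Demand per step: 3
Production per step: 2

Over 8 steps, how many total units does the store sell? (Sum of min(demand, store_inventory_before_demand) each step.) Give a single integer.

Step 1: sold=3 (running total=3) -> [8 6 2 6]
Step 2: sold=3 (running total=6) -> [8 6 2 5]
Step 3: sold=3 (running total=9) -> [8 6 2 4]
Step 4: sold=3 (running total=12) -> [8 6 2 3]
Step 5: sold=3 (running total=15) -> [8 6 2 2]
Step 6: sold=2 (running total=17) -> [8 6 2 2]
Step 7: sold=2 (running total=19) -> [8 6 2 2]
Step 8: sold=2 (running total=21) -> [8 6 2 2]

Answer: 21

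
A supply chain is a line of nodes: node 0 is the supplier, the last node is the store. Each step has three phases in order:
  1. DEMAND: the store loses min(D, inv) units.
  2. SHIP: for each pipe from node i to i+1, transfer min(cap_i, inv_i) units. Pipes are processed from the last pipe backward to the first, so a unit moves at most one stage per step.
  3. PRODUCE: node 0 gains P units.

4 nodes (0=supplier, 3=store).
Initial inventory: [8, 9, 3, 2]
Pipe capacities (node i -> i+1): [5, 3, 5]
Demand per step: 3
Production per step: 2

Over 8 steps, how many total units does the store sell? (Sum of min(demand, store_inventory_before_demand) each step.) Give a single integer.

Step 1: sold=2 (running total=2) -> [5 11 3 3]
Step 2: sold=3 (running total=5) -> [2 13 3 3]
Step 3: sold=3 (running total=8) -> [2 12 3 3]
Step 4: sold=3 (running total=11) -> [2 11 3 3]
Step 5: sold=3 (running total=14) -> [2 10 3 3]
Step 6: sold=3 (running total=17) -> [2 9 3 3]
Step 7: sold=3 (running total=20) -> [2 8 3 3]
Step 8: sold=3 (running total=23) -> [2 7 3 3]

Answer: 23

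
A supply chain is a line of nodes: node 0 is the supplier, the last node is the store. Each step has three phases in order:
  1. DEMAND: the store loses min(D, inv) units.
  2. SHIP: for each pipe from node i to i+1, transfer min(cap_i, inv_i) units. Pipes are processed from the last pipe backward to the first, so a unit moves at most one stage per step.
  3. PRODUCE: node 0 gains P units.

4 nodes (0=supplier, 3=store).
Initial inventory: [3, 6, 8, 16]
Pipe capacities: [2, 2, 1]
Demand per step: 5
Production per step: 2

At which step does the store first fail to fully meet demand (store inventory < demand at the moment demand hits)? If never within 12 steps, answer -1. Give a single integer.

Step 1: demand=5,sold=5 ship[2->3]=1 ship[1->2]=2 ship[0->1]=2 prod=2 -> [3 6 9 12]
Step 2: demand=5,sold=5 ship[2->3]=1 ship[1->2]=2 ship[0->1]=2 prod=2 -> [3 6 10 8]
Step 3: demand=5,sold=5 ship[2->3]=1 ship[1->2]=2 ship[0->1]=2 prod=2 -> [3 6 11 4]
Step 4: demand=5,sold=4 ship[2->3]=1 ship[1->2]=2 ship[0->1]=2 prod=2 -> [3 6 12 1]
Step 5: demand=5,sold=1 ship[2->3]=1 ship[1->2]=2 ship[0->1]=2 prod=2 -> [3 6 13 1]
Step 6: demand=5,sold=1 ship[2->3]=1 ship[1->2]=2 ship[0->1]=2 prod=2 -> [3 6 14 1]
Step 7: demand=5,sold=1 ship[2->3]=1 ship[1->2]=2 ship[0->1]=2 prod=2 -> [3 6 15 1]
Step 8: demand=5,sold=1 ship[2->3]=1 ship[1->2]=2 ship[0->1]=2 prod=2 -> [3 6 16 1]
Step 9: demand=5,sold=1 ship[2->3]=1 ship[1->2]=2 ship[0->1]=2 prod=2 -> [3 6 17 1]
Step 10: demand=5,sold=1 ship[2->3]=1 ship[1->2]=2 ship[0->1]=2 prod=2 -> [3 6 18 1]
Step 11: demand=5,sold=1 ship[2->3]=1 ship[1->2]=2 ship[0->1]=2 prod=2 -> [3 6 19 1]
Step 12: demand=5,sold=1 ship[2->3]=1 ship[1->2]=2 ship[0->1]=2 prod=2 -> [3 6 20 1]
First stockout at step 4

4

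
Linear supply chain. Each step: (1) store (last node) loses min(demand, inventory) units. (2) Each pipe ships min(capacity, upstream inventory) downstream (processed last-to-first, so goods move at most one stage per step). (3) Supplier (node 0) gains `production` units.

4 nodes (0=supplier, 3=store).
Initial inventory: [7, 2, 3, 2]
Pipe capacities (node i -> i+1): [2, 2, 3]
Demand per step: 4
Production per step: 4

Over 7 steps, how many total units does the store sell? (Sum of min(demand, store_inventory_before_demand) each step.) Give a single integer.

Answer: 15

Derivation:
Step 1: sold=2 (running total=2) -> [9 2 2 3]
Step 2: sold=3 (running total=5) -> [11 2 2 2]
Step 3: sold=2 (running total=7) -> [13 2 2 2]
Step 4: sold=2 (running total=9) -> [15 2 2 2]
Step 5: sold=2 (running total=11) -> [17 2 2 2]
Step 6: sold=2 (running total=13) -> [19 2 2 2]
Step 7: sold=2 (running total=15) -> [21 2 2 2]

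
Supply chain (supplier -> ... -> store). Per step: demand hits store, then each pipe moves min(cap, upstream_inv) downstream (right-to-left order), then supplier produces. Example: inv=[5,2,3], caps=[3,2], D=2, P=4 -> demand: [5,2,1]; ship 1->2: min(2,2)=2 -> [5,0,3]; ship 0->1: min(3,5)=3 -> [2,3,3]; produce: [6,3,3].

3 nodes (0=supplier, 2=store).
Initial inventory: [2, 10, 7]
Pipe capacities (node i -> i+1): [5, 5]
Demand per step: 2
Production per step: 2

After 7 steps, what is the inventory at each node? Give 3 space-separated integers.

Step 1: demand=2,sold=2 ship[1->2]=5 ship[0->1]=2 prod=2 -> inv=[2 7 10]
Step 2: demand=2,sold=2 ship[1->2]=5 ship[0->1]=2 prod=2 -> inv=[2 4 13]
Step 3: demand=2,sold=2 ship[1->2]=4 ship[0->1]=2 prod=2 -> inv=[2 2 15]
Step 4: demand=2,sold=2 ship[1->2]=2 ship[0->1]=2 prod=2 -> inv=[2 2 15]
Step 5: demand=2,sold=2 ship[1->2]=2 ship[0->1]=2 prod=2 -> inv=[2 2 15]
Step 6: demand=2,sold=2 ship[1->2]=2 ship[0->1]=2 prod=2 -> inv=[2 2 15]
Step 7: demand=2,sold=2 ship[1->2]=2 ship[0->1]=2 prod=2 -> inv=[2 2 15]

2 2 15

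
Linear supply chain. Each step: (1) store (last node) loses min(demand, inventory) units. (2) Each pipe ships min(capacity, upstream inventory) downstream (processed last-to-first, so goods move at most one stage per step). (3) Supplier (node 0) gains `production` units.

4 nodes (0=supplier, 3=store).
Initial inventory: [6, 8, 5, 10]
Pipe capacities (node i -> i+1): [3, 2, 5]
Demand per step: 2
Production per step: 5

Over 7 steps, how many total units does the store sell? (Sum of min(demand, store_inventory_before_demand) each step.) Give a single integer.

Answer: 14

Derivation:
Step 1: sold=2 (running total=2) -> [8 9 2 13]
Step 2: sold=2 (running total=4) -> [10 10 2 13]
Step 3: sold=2 (running total=6) -> [12 11 2 13]
Step 4: sold=2 (running total=8) -> [14 12 2 13]
Step 5: sold=2 (running total=10) -> [16 13 2 13]
Step 6: sold=2 (running total=12) -> [18 14 2 13]
Step 7: sold=2 (running total=14) -> [20 15 2 13]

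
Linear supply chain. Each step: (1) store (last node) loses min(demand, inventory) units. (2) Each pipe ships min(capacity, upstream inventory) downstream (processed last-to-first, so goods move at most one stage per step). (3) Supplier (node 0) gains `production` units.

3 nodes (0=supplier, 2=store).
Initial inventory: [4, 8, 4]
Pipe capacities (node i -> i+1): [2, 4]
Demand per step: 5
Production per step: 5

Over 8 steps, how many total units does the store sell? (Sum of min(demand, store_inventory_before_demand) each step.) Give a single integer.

Answer: 24

Derivation:
Step 1: sold=4 (running total=4) -> [7 6 4]
Step 2: sold=4 (running total=8) -> [10 4 4]
Step 3: sold=4 (running total=12) -> [13 2 4]
Step 4: sold=4 (running total=16) -> [16 2 2]
Step 5: sold=2 (running total=18) -> [19 2 2]
Step 6: sold=2 (running total=20) -> [22 2 2]
Step 7: sold=2 (running total=22) -> [25 2 2]
Step 8: sold=2 (running total=24) -> [28 2 2]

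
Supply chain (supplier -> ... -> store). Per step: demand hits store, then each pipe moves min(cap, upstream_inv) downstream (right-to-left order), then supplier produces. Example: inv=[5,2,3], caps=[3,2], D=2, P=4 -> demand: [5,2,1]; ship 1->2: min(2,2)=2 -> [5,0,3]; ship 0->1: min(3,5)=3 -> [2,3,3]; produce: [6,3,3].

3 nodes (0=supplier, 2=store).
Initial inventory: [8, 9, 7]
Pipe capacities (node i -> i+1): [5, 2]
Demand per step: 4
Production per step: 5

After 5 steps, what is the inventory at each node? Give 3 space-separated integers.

Step 1: demand=4,sold=4 ship[1->2]=2 ship[0->1]=5 prod=5 -> inv=[8 12 5]
Step 2: demand=4,sold=4 ship[1->2]=2 ship[0->1]=5 prod=5 -> inv=[8 15 3]
Step 3: demand=4,sold=3 ship[1->2]=2 ship[0->1]=5 prod=5 -> inv=[8 18 2]
Step 4: demand=4,sold=2 ship[1->2]=2 ship[0->1]=5 prod=5 -> inv=[8 21 2]
Step 5: demand=4,sold=2 ship[1->2]=2 ship[0->1]=5 prod=5 -> inv=[8 24 2]

8 24 2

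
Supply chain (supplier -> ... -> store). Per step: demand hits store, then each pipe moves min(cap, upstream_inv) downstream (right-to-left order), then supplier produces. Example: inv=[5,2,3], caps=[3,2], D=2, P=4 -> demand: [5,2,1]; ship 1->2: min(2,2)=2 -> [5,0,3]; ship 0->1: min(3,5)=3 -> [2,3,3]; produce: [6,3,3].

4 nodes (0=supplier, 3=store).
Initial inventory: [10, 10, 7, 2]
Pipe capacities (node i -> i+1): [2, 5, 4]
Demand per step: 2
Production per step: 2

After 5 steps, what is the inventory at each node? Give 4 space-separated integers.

Step 1: demand=2,sold=2 ship[2->3]=4 ship[1->2]=5 ship[0->1]=2 prod=2 -> inv=[10 7 8 4]
Step 2: demand=2,sold=2 ship[2->3]=4 ship[1->2]=5 ship[0->1]=2 prod=2 -> inv=[10 4 9 6]
Step 3: demand=2,sold=2 ship[2->3]=4 ship[1->2]=4 ship[0->1]=2 prod=2 -> inv=[10 2 9 8]
Step 4: demand=2,sold=2 ship[2->3]=4 ship[1->2]=2 ship[0->1]=2 prod=2 -> inv=[10 2 7 10]
Step 5: demand=2,sold=2 ship[2->3]=4 ship[1->2]=2 ship[0->1]=2 prod=2 -> inv=[10 2 5 12]

10 2 5 12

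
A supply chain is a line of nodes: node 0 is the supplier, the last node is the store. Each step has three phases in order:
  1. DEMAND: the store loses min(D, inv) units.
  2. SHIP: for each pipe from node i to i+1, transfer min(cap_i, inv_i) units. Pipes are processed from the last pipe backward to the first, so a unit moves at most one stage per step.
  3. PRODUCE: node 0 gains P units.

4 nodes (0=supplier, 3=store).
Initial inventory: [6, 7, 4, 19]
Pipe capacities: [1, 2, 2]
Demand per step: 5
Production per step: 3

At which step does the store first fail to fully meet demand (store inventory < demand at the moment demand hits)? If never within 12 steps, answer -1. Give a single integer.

Step 1: demand=5,sold=5 ship[2->3]=2 ship[1->2]=2 ship[0->1]=1 prod=3 -> [8 6 4 16]
Step 2: demand=5,sold=5 ship[2->3]=2 ship[1->2]=2 ship[0->1]=1 prod=3 -> [10 5 4 13]
Step 3: demand=5,sold=5 ship[2->3]=2 ship[1->2]=2 ship[0->1]=1 prod=3 -> [12 4 4 10]
Step 4: demand=5,sold=5 ship[2->3]=2 ship[1->2]=2 ship[0->1]=1 prod=3 -> [14 3 4 7]
Step 5: demand=5,sold=5 ship[2->3]=2 ship[1->2]=2 ship[0->1]=1 prod=3 -> [16 2 4 4]
Step 6: demand=5,sold=4 ship[2->3]=2 ship[1->2]=2 ship[0->1]=1 prod=3 -> [18 1 4 2]
Step 7: demand=5,sold=2 ship[2->3]=2 ship[1->2]=1 ship[0->1]=1 prod=3 -> [20 1 3 2]
Step 8: demand=5,sold=2 ship[2->3]=2 ship[1->2]=1 ship[0->1]=1 prod=3 -> [22 1 2 2]
Step 9: demand=5,sold=2 ship[2->3]=2 ship[1->2]=1 ship[0->1]=1 prod=3 -> [24 1 1 2]
Step 10: demand=5,sold=2 ship[2->3]=1 ship[1->2]=1 ship[0->1]=1 prod=3 -> [26 1 1 1]
Step 11: demand=5,sold=1 ship[2->3]=1 ship[1->2]=1 ship[0->1]=1 prod=3 -> [28 1 1 1]
Step 12: demand=5,sold=1 ship[2->3]=1 ship[1->2]=1 ship[0->1]=1 prod=3 -> [30 1 1 1]
First stockout at step 6

6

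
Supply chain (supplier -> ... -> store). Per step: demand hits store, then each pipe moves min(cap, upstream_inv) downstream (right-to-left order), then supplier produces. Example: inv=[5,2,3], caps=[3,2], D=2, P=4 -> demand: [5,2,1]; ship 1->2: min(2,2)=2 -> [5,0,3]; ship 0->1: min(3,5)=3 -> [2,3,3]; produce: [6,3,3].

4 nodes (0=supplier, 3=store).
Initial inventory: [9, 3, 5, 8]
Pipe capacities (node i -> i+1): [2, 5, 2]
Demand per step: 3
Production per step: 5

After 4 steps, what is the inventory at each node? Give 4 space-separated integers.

Step 1: demand=3,sold=3 ship[2->3]=2 ship[1->2]=3 ship[0->1]=2 prod=5 -> inv=[12 2 6 7]
Step 2: demand=3,sold=3 ship[2->3]=2 ship[1->2]=2 ship[0->1]=2 prod=5 -> inv=[15 2 6 6]
Step 3: demand=3,sold=3 ship[2->3]=2 ship[1->2]=2 ship[0->1]=2 prod=5 -> inv=[18 2 6 5]
Step 4: demand=3,sold=3 ship[2->3]=2 ship[1->2]=2 ship[0->1]=2 prod=5 -> inv=[21 2 6 4]

21 2 6 4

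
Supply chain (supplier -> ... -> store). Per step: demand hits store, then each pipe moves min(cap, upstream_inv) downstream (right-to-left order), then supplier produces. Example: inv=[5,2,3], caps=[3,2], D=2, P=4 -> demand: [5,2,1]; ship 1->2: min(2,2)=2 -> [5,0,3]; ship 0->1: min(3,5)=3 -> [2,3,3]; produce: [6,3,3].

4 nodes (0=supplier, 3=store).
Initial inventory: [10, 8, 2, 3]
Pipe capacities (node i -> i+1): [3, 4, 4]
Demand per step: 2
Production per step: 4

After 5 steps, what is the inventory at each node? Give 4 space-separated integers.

Step 1: demand=2,sold=2 ship[2->3]=2 ship[1->2]=4 ship[0->1]=3 prod=4 -> inv=[11 7 4 3]
Step 2: demand=2,sold=2 ship[2->3]=4 ship[1->2]=4 ship[0->1]=3 prod=4 -> inv=[12 6 4 5]
Step 3: demand=2,sold=2 ship[2->3]=4 ship[1->2]=4 ship[0->1]=3 prod=4 -> inv=[13 5 4 7]
Step 4: demand=2,sold=2 ship[2->3]=4 ship[1->2]=4 ship[0->1]=3 prod=4 -> inv=[14 4 4 9]
Step 5: demand=2,sold=2 ship[2->3]=4 ship[1->2]=4 ship[0->1]=3 prod=4 -> inv=[15 3 4 11]

15 3 4 11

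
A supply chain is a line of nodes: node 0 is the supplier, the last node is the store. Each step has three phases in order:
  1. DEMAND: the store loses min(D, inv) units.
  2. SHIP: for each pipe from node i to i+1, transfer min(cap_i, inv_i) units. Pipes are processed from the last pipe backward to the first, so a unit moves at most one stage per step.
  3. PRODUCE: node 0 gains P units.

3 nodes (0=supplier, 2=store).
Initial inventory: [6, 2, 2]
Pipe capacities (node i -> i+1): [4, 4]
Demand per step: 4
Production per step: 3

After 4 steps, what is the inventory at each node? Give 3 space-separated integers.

Step 1: demand=4,sold=2 ship[1->2]=2 ship[0->1]=4 prod=3 -> inv=[5 4 2]
Step 2: demand=4,sold=2 ship[1->2]=4 ship[0->1]=4 prod=3 -> inv=[4 4 4]
Step 3: demand=4,sold=4 ship[1->2]=4 ship[0->1]=4 prod=3 -> inv=[3 4 4]
Step 4: demand=4,sold=4 ship[1->2]=4 ship[0->1]=3 prod=3 -> inv=[3 3 4]

3 3 4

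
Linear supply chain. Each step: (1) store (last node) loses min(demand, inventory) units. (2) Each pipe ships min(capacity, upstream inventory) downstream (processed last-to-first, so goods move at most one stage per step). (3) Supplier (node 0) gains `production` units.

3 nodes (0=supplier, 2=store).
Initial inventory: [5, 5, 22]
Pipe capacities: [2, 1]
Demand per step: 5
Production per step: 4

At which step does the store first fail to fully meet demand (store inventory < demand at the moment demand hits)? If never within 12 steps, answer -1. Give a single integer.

Step 1: demand=5,sold=5 ship[1->2]=1 ship[0->1]=2 prod=4 -> [7 6 18]
Step 2: demand=5,sold=5 ship[1->2]=1 ship[0->1]=2 prod=4 -> [9 7 14]
Step 3: demand=5,sold=5 ship[1->2]=1 ship[0->1]=2 prod=4 -> [11 8 10]
Step 4: demand=5,sold=5 ship[1->2]=1 ship[0->1]=2 prod=4 -> [13 9 6]
Step 5: demand=5,sold=5 ship[1->2]=1 ship[0->1]=2 prod=4 -> [15 10 2]
Step 6: demand=5,sold=2 ship[1->2]=1 ship[0->1]=2 prod=4 -> [17 11 1]
Step 7: demand=5,sold=1 ship[1->2]=1 ship[0->1]=2 prod=4 -> [19 12 1]
Step 8: demand=5,sold=1 ship[1->2]=1 ship[0->1]=2 prod=4 -> [21 13 1]
Step 9: demand=5,sold=1 ship[1->2]=1 ship[0->1]=2 prod=4 -> [23 14 1]
Step 10: demand=5,sold=1 ship[1->2]=1 ship[0->1]=2 prod=4 -> [25 15 1]
Step 11: demand=5,sold=1 ship[1->2]=1 ship[0->1]=2 prod=4 -> [27 16 1]
Step 12: demand=5,sold=1 ship[1->2]=1 ship[0->1]=2 prod=4 -> [29 17 1]
First stockout at step 6

6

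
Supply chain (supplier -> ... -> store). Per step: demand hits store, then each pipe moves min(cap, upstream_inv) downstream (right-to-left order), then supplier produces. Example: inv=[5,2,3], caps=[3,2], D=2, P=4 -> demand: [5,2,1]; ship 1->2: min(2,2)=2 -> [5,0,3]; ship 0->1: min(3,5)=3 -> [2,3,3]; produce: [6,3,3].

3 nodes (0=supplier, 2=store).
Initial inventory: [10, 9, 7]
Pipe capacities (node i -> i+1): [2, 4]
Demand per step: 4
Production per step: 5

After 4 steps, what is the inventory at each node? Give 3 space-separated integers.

Step 1: demand=4,sold=4 ship[1->2]=4 ship[0->1]=2 prod=5 -> inv=[13 7 7]
Step 2: demand=4,sold=4 ship[1->2]=4 ship[0->1]=2 prod=5 -> inv=[16 5 7]
Step 3: demand=4,sold=4 ship[1->2]=4 ship[0->1]=2 prod=5 -> inv=[19 3 7]
Step 4: demand=4,sold=4 ship[1->2]=3 ship[0->1]=2 prod=5 -> inv=[22 2 6]

22 2 6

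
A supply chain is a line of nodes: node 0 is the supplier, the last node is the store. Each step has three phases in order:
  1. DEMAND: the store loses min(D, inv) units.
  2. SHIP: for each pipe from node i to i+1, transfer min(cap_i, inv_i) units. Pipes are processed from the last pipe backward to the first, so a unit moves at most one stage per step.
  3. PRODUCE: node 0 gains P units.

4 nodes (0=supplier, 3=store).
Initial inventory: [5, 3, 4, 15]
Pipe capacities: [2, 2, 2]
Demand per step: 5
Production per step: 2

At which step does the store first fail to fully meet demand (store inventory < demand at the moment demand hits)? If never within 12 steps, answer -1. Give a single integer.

Step 1: demand=5,sold=5 ship[2->3]=2 ship[1->2]=2 ship[0->1]=2 prod=2 -> [5 3 4 12]
Step 2: demand=5,sold=5 ship[2->3]=2 ship[1->2]=2 ship[0->1]=2 prod=2 -> [5 3 4 9]
Step 3: demand=5,sold=5 ship[2->3]=2 ship[1->2]=2 ship[0->1]=2 prod=2 -> [5 3 4 6]
Step 4: demand=5,sold=5 ship[2->3]=2 ship[1->2]=2 ship[0->1]=2 prod=2 -> [5 3 4 3]
Step 5: demand=5,sold=3 ship[2->3]=2 ship[1->2]=2 ship[0->1]=2 prod=2 -> [5 3 4 2]
Step 6: demand=5,sold=2 ship[2->3]=2 ship[1->2]=2 ship[0->1]=2 prod=2 -> [5 3 4 2]
Step 7: demand=5,sold=2 ship[2->3]=2 ship[1->2]=2 ship[0->1]=2 prod=2 -> [5 3 4 2]
Step 8: demand=5,sold=2 ship[2->3]=2 ship[1->2]=2 ship[0->1]=2 prod=2 -> [5 3 4 2]
Step 9: demand=5,sold=2 ship[2->3]=2 ship[1->2]=2 ship[0->1]=2 prod=2 -> [5 3 4 2]
Step 10: demand=5,sold=2 ship[2->3]=2 ship[1->2]=2 ship[0->1]=2 prod=2 -> [5 3 4 2]
Step 11: demand=5,sold=2 ship[2->3]=2 ship[1->2]=2 ship[0->1]=2 prod=2 -> [5 3 4 2]
Step 12: demand=5,sold=2 ship[2->3]=2 ship[1->2]=2 ship[0->1]=2 prod=2 -> [5 3 4 2]
First stockout at step 5

5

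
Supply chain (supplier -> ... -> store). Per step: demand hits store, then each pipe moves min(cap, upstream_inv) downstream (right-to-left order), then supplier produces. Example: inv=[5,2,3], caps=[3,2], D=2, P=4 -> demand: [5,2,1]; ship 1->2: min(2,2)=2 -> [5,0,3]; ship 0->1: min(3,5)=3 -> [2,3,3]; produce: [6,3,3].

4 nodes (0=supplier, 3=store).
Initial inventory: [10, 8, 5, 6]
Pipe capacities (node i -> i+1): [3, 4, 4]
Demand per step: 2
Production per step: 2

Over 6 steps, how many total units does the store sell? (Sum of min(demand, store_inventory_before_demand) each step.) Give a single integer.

Step 1: sold=2 (running total=2) -> [9 7 5 8]
Step 2: sold=2 (running total=4) -> [8 6 5 10]
Step 3: sold=2 (running total=6) -> [7 5 5 12]
Step 4: sold=2 (running total=8) -> [6 4 5 14]
Step 5: sold=2 (running total=10) -> [5 3 5 16]
Step 6: sold=2 (running total=12) -> [4 3 4 18]

Answer: 12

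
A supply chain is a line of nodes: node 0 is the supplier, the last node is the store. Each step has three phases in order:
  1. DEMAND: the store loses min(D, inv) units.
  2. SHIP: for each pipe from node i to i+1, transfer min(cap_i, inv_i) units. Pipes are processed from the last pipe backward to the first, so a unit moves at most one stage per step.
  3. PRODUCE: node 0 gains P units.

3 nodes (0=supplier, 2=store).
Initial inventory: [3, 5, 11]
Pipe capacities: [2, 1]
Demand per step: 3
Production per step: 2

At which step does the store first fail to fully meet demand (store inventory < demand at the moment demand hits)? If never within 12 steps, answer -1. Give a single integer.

Step 1: demand=3,sold=3 ship[1->2]=1 ship[0->1]=2 prod=2 -> [3 6 9]
Step 2: demand=3,sold=3 ship[1->2]=1 ship[0->1]=2 prod=2 -> [3 7 7]
Step 3: demand=3,sold=3 ship[1->2]=1 ship[0->1]=2 prod=2 -> [3 8 5]
Step 4: demand=3,sold=3 ship[1->2]=1 ship[0->1]=2 prod=2 -> [3 9 3]
Step 5: demand=3,sold=3 ship[1->2]=1 ship[0->1]=2 prod=2 -> [3 10 1]
Step 6: demand=3,sold=1 ship[1->2]=1 ship[0->1]=2 prod=2 -> [3 11 1]
Step 7: demand=3,sold=1 ship[1->2]=1 ship[0->1]=2 prod=2 -> [3 12 1]
Step 8: demand=3,sold=1 ship[1->2]=1 ship[0->1]=2 prod=2 -> [3 13 1]
Step 9: demand=3,sold=1 ship[1->2]=1 ship[0->1]=2 prod=2 -> [3 14 1]
Step 10: demand=3,sold=1 ship[1->2]=1 ship[0->1]=2 prod=2 -> [3 15 1]
Step 11: demand=3,sold=1 ship[1->2]=1 ship[0->1]=2 prod=2 -> [3 16 1]
Step 12: demand=3,sold=1 ship[1->2]=1 ship[0->1]=2 prod=2 -> [3 17 1]
First stockout at step 6

6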